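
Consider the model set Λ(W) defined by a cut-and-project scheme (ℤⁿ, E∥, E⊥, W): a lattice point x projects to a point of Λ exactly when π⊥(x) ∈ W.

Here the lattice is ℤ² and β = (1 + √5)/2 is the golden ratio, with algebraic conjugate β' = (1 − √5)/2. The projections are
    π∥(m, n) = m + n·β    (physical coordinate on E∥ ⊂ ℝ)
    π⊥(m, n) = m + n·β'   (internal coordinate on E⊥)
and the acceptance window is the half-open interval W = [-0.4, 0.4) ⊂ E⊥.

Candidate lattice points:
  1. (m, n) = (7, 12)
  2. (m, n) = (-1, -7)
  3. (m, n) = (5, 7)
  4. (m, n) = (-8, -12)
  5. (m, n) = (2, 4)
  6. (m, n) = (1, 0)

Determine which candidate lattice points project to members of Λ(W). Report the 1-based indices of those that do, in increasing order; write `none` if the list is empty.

none

Numerically β ≈ 1.61803 and β' = −1/β ≈ -0.61803.
candidate 1: (m,n)=(7,12) → π∥ = 7+12·β ≈ 26.41641, π⊥ = 7+12·β' ≈ -0.41641 ∉ [-0.4, 0.4) ⇒ out
candidate 2: (m,n)=(-1,-7) → π∥ = -1-7·β ≈ -12.32624, π⊥ = -1-7·β' ≈ 3.32624 ∉ [-0.4, 0.4) ⇒ out
candidate 3: (m,n)=(5,7) → π∥ = 5+7·β ≈ 16.32624, π⊥ = 5+7·β' ≈ 0.67376 ∉ [-0.4, 0.4) ⇒ out
candidate 4: (m,n)=(-8,-12) → π∥ = -8-12·β ≈ -27.41641, π⊥ = -8-12·β' ≈ -0.58359 ∉ [-0.4, 0.4) ⇒ out
candidate 5: (m,n)=(2,4) → π∥ = 2+4·β ≈ 8.47214, π⊥ = 2+4·β' ≈ -0.47214 ∉ [-0.4, 0.4) ⇒ out
candidate 6: (m,n)=(1,0) → π∥ = 1+0·β ≈ 1.00000, π⊥ = 1+0·β' ≈ 1.00000 ∉ [-0.4, 0.4) ⇒ out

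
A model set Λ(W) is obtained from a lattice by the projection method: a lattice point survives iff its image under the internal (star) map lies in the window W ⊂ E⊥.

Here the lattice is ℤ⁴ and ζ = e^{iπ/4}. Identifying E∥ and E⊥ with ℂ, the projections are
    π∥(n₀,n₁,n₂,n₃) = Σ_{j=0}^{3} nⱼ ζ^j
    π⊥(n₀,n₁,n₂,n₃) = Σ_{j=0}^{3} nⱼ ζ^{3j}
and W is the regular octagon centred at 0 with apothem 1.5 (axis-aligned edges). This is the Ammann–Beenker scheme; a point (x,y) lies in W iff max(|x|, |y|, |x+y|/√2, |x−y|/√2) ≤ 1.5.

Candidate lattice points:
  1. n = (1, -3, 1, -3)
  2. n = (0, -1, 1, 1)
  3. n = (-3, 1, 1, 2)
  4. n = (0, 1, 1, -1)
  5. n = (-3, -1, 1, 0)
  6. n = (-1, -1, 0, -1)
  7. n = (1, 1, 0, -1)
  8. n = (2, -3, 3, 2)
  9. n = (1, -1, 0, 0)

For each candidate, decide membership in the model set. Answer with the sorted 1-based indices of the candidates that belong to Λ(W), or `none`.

7

With ζ = e^{iπ/4} the internal vectors are ζ^0,ζ^3,ζ^6,ζ^9.
candidate 1: n = (1, -3, 1, -3) → π⊥ ≈ (+1.000000, -5.242641); max(|x|,|y|,|x±y|/√2) = 5.242641 > 1.5 ⇒ ∉ W
candidate 2: n = (0, -1, 1, 1) → π⊥ ≈ (+1.414214, -1.000000); max(|x|,|y|,|x±y|/√2) = 1.707107 > 1.5 ⇒ ∉ W
candidate 3: n = (-3, 1, 1, 2) → π⊥ ≈ (-2.292893, +1.121320); max(|x|,|y|,|x±y|/√2) = 2.414214 > 1.5 ⇒ ∉ W
candidate 4: n = (0, 1, 1, -1) → π⊥ ≈ (-1.414214, -1.000000); max(|x|,|y|,|x±y|/√2) = 1.707107 > 1.5 ⇒ ∉ W
candidate 5: n = (-3, -1, 1, 0) → π⊥ ≈ (-2.292893, -1.707107); max(|x|,|y|,|x±y|/√2) = 2.828427 > 1.5 ⇒ ∉ W
candidate 6: n = (-1, -1, 0, -1) → π⊥ ≈ (-1.000000, -1.414214); max(|x|,|y|,|x±y|/√2) = 1.707107 > 1.5 ⇒ ∉ W
candidate 7: n = (1, 1, 0, -1) → π⊥ ≈ (-0.414214, +0.000000); max(|x|,|y|,|x±y|/√2) = 0.414214 ≤ 1.5 ⇒ ∈ W
candidate 8: n = (2, -3, 3, 2) → π⊥ ≈ (+5.535534, -3.707107); max(|x|,|y|,|x±y|/√2) = 6.535534 > 1.5 ⇒ ∉ W
candidate 9: n = (1, -1, 0, 0) → π⊥ ≈ (+1.707107, -0.707107); max(|x|,|y|,|x±y|/√2) = 1.707107 > 1.5 ⇒ ∉ W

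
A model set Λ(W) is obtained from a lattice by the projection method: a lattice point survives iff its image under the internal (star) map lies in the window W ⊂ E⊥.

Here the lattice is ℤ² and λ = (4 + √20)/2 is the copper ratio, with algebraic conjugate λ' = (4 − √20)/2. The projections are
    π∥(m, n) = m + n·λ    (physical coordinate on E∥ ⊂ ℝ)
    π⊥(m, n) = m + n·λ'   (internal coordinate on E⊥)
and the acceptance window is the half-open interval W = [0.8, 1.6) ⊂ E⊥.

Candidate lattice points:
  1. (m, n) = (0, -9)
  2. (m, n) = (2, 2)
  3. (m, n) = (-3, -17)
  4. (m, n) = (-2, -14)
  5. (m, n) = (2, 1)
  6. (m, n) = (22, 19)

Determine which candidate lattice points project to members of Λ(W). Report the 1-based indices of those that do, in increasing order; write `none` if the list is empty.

2, 3, 4

Compute λ' = (4−√20)/2 = -0.2361, so π⊥(m,n) = m -0.2361·n.
candidate 1: (m,n)=(0,-9) → π∥ = 0-9·λ ≈ -38.1246, π⊥ = 0-9·λ' ≈ 2.1246 ∉ [0.8, 1.6) ⇒ out
candidate 2: (m,n)=(2,2) → π∥ = 2+2·λ ≈ 10.4721, π⊥ = 2+2·λ' ≈ 1.5279 ∈ [0.8, 1.6) ⇒ IN Λ
candidate 3: (m,n)=(-3,-17) → π∥ = -3-17·λ ≈ -75.0132, π⊥ = -3-17·λ' ≈ 1.0132 ∈ [0.8, 1.6) ⇒ IN Λ
candidate 4: (m,n)=(-2,-14) → π∥ = -2-14·λ ≈ -61.3050, π⊥ = -2-14·λ' ≈ 1.3050 ∈ [0.8, 1.6) ⇒ IN Λ
candidate 5: (m,n)=(2,1) → π∥ = 2+1·λ ≈ 6.2361, π⊥ = 2+1·λ' ≈ 1.7639 ∉ [0.8, 1.6) ⇒ out
candidate 6: (m,n)=(22,19) → π∥ = 22+19·λ ≈ 102.4853, π⊥ = 22+19·λ' ≈ 17.5147 ∉ [0.8, 1.6) ⇒ out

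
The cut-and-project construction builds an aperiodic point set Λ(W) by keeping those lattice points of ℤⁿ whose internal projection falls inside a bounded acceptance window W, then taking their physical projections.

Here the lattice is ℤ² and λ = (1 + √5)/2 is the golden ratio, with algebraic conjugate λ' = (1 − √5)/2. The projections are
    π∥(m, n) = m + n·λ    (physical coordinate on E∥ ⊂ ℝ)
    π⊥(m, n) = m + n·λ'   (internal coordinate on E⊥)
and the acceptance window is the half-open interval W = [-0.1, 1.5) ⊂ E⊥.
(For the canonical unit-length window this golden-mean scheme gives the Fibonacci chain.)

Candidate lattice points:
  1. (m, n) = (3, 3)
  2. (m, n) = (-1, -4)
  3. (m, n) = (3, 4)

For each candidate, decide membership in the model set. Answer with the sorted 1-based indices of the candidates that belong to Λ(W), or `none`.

1, 2, 3

Compute λ' = (1−√5)/2 = -0.61803, so π⊥(m,n) = m -0.61803·n.
#1 (3,3): internal coord 3 + (3)·λ' = +1.14590; +1.14590 ∈ [-0.1, 1.5) → IN Λ
#2 (-1,-4): internal coord -1 + (-4)·λ' = +1.47214; +1.47214 ∈ [-0.1, 1.5) → IN Λ
#3 (3,4): internal coord 3 + (4)·λ' = +0.52786; +0.52786 ∈ [-0.1, 1.5) → IN Λ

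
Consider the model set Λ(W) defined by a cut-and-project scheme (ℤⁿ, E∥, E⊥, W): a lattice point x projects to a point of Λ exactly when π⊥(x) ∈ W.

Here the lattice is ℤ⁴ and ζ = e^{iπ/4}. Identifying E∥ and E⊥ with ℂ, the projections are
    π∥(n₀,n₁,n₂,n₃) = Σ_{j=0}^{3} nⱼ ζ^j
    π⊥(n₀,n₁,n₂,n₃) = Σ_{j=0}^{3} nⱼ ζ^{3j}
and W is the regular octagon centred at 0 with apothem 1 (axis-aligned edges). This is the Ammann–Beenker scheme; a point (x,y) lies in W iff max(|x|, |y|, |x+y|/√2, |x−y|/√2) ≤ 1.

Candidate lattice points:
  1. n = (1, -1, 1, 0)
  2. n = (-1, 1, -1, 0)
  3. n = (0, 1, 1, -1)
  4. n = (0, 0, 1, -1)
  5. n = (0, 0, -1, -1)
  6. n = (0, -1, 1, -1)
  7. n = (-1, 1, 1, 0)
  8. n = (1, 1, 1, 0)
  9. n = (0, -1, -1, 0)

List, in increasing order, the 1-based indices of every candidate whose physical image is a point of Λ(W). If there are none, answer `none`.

5, 8, 9

Internal map: ζ^{3j} for j=0..3 gives (1,0), (−√2/2,√2/2), (0,−1), (√2/2,√2/2).
candidate 1: n = (1, -1, 1, 0) → π⊥ ≈ (+1.707107, -1.707107); max(|x|,|y|,|x±y|/√2) = 2.414214 > 1 ⇒ ∉ W
candidate 2: n = (-1, 1, -1, 0) → π⊥ ≈ (-1.707107, +1.707107); max(|x|,|y|,|x±y|/√2) = 2.414214 > 1 ⇒ ∉ W
candidate 3: n = (0, 1, 1, -1) → π⊥ ≈ (-1.414214, -1.000000); max(|x|,|y|,|x±y|/√2) = 1.707107 > 1 ⇒ ∉ W
candidate 4: n = (0, 0, 1, -1) → π⊥ ≈ (-0.707107, -1.707107); max(|x|,|y|,|x±y|/√2) = 1.707107 > 1 ⇒ ∉ W
candidate 5: n = (0, 0, -1, -1) → π⊥ ≈ (-0.707107, +0.292893); max(|x|,|y|,|x±y|/√2) = 0.707107 ≤ 1 ⇒ ∈ W
candidate 6: n = (0, -1, 1, -1) → π⊥ ≈ (+0.000000, -2.414214); max(|x|,|y|,|x±y|/√2) = 2.414214 > 1 ⇒ ∉ W
candidate 7: n = (-1, 1, 1, 0) → π⊥ ≈ (-1.707107, -0.292893); max(|x|,|y|,|x±y|/√2) = 1.707107 > 1 ⇒ ∉ W
candidate 8: n = (1, 1, 1, 0) → π⊥ ≈ (+0.292893, -0.292893); max(|x|,|y|,|x±y|/√2) = 0.414214 ≤ 1 ⇒ ∈ W
candidate 9: n = (0, -1, -1, 0) → π⊥ ≈ (+0.707107, +0.292893); max(|x|,|y|,|x±y|/√2) = 0.707107 ≤ 1 ⇒ ∈ W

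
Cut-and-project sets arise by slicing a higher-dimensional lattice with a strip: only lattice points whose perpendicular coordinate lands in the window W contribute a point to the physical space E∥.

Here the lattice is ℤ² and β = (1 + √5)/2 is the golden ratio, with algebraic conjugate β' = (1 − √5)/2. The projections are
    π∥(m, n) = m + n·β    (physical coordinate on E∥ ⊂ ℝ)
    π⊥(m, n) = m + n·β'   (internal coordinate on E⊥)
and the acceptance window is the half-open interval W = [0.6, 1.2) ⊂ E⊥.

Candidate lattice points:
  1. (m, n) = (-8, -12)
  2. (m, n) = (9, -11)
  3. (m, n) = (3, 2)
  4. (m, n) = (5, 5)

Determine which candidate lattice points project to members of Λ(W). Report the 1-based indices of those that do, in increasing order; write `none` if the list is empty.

β' = (1−√5)/2 ≈ -0.618034.
[1] lift (-8,-12): star map gives -0.583592; window check 0.6 ≤ -0.583592 < 1.2 is false → out
[2] lift (9,-11): star map gives 15.798374; window check 0.6 ≤ 15.798374 < 1.2 is false → out
[3] lift (3,2): star map gives 1.763932; window check 0.6 ≤ 1.763932 < 1.2 is false → out
[4] lift (5,5): star map gives 1.909830; window check 0.6 ≤ 1.909830 < 1.2 is false → out

none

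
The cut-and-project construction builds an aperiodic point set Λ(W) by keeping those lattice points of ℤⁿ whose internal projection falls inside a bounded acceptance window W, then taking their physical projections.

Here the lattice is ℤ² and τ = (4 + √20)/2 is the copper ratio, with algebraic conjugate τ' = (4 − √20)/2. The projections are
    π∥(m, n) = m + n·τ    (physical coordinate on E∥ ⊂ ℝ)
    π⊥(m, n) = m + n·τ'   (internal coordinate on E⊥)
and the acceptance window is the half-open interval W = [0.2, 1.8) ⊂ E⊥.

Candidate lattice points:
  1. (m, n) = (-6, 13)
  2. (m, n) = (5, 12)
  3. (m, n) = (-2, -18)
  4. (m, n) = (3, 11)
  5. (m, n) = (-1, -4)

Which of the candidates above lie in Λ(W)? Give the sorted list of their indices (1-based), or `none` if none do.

τ' = (4−√20)/2 ≈ -0.23607.
candidate 1: (m,n)=(-6,13) → π∥ = -6+13·τ ≈ 49.06888, π⊥ = -6+13·τ' ≈ -9.06888 ∉ [0.2, 1.8) ⇒ out
candidate 2: (m,n)=(5,12) → π∥ = 5+12·τ ≈ 55.83282, π⊥ = 5+12·τ' ≈ 2.16718 ∉ [0.2, 1.8) ⇒ out
candidate 3: (m,n)=(-2,-18) → π∥ = -2-18·τ ≈ -78.24922, π⊥ = -2-18·τ' ≈ 2.24922 ∉ [0.2, 1.8) ⇒ out
candidate 4: (m,n)=(3,11) → π∥ = 3+11·τ ≈ 49.59675, π⊥ = 3+11·τ' ≈ 0.40325 ∈ [0.2, 1.8) ⇒ IN Λ
candidate 5: (m,n)=(-1,-4) → π∥ = -1-4·τ ≈ -17.94427, π⊥ = -1-4·τ' ≈ -0.05573 ∉ [0.2, 1.8) ⇒ out

4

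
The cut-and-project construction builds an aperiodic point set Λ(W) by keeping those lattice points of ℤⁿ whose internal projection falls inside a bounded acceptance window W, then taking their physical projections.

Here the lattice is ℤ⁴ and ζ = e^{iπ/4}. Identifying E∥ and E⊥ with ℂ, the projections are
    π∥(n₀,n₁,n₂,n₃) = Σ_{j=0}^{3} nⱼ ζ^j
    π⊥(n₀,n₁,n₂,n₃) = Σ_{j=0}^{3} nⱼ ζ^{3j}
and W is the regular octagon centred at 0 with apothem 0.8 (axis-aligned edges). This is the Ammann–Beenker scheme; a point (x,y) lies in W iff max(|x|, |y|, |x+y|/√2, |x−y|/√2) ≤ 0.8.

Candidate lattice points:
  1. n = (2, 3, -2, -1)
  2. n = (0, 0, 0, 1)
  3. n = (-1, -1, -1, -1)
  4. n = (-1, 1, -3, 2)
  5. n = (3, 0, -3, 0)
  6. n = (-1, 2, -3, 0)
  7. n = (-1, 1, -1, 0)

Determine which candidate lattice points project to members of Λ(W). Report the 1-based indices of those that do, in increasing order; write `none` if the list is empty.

With ζ = e^{iπ/4} the internal vectors are ζ^0,ζ^3,ζ^6,ζ^9.
candidate 1: n = (2, 3, -2, -1) → π⊥ ≈ (-0.82843, +3.41421); max(|x|,|y|,|x±y|/√2) = 3.41421 > 0.8 ⇒ ∉ W
candidate 2: n = (0, 0, 0, 1) → π⊥ ≈ (+0.70711, +0.70711); max(|x|,|y|,|x±y|/√2) = 1.00000 > 0.8 ⇒ ∉ W
candidate 3: n = (-1, -1, -1, -1) → π⊥ ≈ (-1.00000, -0.41421); max(|x|,|y|,|x±y|/√2) = 1.00000 > 0.8 ⇒ ∉ W
candidate 4: n = (-1, 1, -3, 2) → π⊥ ≈ (-0.29289, +5.12132); max(|x|,|y|,|x±y|/√2) = 5.12132 > 0.8 ⇒ ∉ W
candidate 5: n = (3, 0, -3, 0) → π⊥ ≈ (+3.00000, +3.00000); max(|x|,|y|,|x±y|/√2) = 4.24264 > 0.8 ⇒ ∉ W
candidate 6: n = (-1, 2, -3, 0) → π⊥ ≈ (-2.41421, +4.41421); max(|x|,|y|,|x±y|/√2) = 4.82843 > 0.8 ⇒ ∉ W
candidate 7: n = (-1, 1, -1, 0) → π⊥ ≈ (-1.70711, +1.70711); max(|x|,|y|,|x±y|/√2) = 2.41421 > 0.8 ⇒ ∉ W

none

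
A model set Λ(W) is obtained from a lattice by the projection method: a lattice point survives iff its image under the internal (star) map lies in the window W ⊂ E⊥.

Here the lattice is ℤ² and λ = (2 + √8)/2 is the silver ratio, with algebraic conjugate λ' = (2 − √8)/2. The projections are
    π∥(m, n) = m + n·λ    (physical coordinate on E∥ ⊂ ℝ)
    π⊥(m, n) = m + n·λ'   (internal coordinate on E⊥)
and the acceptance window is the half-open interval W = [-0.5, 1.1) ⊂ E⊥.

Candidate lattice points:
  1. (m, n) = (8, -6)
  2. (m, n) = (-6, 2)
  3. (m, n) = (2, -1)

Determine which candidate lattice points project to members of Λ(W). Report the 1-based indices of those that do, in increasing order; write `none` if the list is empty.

Compute λ' = (2−√8)/2 = -0.414214, so π⊥(m,n) = m -0.414214·n.
candidate 1: (m,n)=(8,-6) → π∥ = 8-6·λ ≈ -6.485281, π⊥ = 8-6·λ' ≈ 10.485281 ∉ [-0.5, 1.1) ⇒ out
candidate 2: (m,n)=(-6,2) → π∥ = -6+2·λ ≈ -1.171573, π⊥ = -6+2·λ' ≈ -6.828427 ∉ [-0.5, 1.1) ⇒ out
candidate 3: (m,n)=(2,-1) → π∥ = 2-1·λ ≈ -0.414214, π⊥ = 2-1·λ' ≈ 2.414214 ∉ [-0.5, 1.1) ⇒ out

none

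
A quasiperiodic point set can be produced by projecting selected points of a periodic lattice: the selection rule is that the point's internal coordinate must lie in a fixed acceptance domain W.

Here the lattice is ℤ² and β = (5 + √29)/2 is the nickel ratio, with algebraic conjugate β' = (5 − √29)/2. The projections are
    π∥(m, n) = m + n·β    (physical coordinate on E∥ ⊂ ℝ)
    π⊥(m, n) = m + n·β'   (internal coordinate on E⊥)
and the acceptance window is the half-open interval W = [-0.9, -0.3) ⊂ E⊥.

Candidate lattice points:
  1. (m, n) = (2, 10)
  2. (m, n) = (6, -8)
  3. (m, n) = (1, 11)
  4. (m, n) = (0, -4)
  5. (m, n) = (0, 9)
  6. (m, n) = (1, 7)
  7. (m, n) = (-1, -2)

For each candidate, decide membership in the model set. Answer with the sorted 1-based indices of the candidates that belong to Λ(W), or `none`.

Numerically β ≈ 5.1926 and β' = −1/β ≈ -0.1926.
candidate 1: (m,n)=(2,10) → π∥ = 2+10·β ≈ 53.9258, π⊥ = 2+10·β' ≈ 0.0742 ∉ [-0.9, -0.3) ⇒ out
candidate 2: (m,n)=(6,-8) → π∥ = 6-8·β ≈ -35.5407, π⊥ = 6-8·β' ≈ 7.5407 ∉ [-0.9, -0.3) ⇒ out
candidate 3: (m,n)=(1,11) → π∥ = 1+11·β ≈ 58.1184, π⊥ = 1+11·β' ≈ -1.1184 ∉ [-0.9, -0.3) ⇒ out
candidate 4: (m,n)=(0,-4) → π∥ = 0-4·β ≈ -20.7703, π⊥ = 0-4·β' ≈ 0.7703 ∉ [-0.9, -0.3) ⇒ out
candidate 5: (m,n)=(0,9) → π∥ = 0+9·β ≈ 46.7332, π⊥ = 0+9·β' ≈ -1.7332 ∉ [-0.9, -0.3) ⇒ out
candidate 6: (m,n)=(1,7) → π∥ = 1+7·β ≈ 37.3481, π⊥ = 1+7·β' ≈ -0.3481 ∈ [-0.9, -0.3) ⇒ IN Λ
candidate 7: (m,n)=(-1,-2) → π∥ = -1-2·β ≈ -11.3852, π⊥ = -1-2·β' ≈ -0.6148 ∈ [-0.9, -0.3) ⇒ IN Λ

6, 7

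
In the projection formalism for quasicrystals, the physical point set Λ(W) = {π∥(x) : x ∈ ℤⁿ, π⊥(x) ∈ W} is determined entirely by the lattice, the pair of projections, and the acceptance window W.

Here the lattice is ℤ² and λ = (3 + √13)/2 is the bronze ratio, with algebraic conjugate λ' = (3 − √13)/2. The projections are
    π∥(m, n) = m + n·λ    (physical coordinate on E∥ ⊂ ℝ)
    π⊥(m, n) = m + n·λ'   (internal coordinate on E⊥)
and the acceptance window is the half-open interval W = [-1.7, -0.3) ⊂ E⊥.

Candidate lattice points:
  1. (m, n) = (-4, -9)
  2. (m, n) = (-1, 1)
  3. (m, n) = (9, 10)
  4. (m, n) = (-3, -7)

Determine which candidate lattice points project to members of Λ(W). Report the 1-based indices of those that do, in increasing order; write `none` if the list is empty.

Compute λ' = (3−√13)/2 = -0.3028, so π⊥(m,n) = m -0.3028·n.
candidate 1: (m,n)=(-4,-9) → π∥ = -4-9·λ ≈ -33.7250, π⊥ = -4-9·λ' ≈ -1.2750 ∈ [-1.7, -0.3) ⇒ IN Λ
candidate 2: (m,n)=(-1,1) → π∥ = -1+1·λ ≈ 2.3028, π⊥ = -1+1·λ' ≈ -1.3028 ∈ [-1.7, -0.3) ⇒ IN Λ
candidate 3: (m,n)=(9,10) → π∥ = 9+10·λ ≈ 42.0278, π⊥ = 9+10·λ' ≈ 5.9722 ∉ [-1.7, -0.3) ⇒ out
candidate 4: (m,n)=(-3,-7) → π∥ = -3-7·λ ≈ -26.1194, π⊥ = -3-7·λ' ≈ -0.8806 ∈ [-1.7, -0.3) ⇒ IN Λ

1, 2, 4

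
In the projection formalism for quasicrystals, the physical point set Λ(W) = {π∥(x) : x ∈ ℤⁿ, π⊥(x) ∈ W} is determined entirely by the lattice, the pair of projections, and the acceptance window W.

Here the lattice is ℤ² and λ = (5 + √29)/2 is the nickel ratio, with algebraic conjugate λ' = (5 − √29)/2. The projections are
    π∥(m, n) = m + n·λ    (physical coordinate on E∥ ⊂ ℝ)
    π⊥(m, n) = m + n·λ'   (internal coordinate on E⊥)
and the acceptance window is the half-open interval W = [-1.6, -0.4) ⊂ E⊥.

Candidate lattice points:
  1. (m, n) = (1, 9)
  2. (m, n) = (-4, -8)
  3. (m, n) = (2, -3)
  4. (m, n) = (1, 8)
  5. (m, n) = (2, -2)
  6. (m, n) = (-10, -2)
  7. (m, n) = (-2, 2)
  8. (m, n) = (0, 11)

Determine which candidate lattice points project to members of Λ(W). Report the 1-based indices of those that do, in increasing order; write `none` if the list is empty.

Compute λ' = (5−√29)/2 = -0.19258, so π⊥(m,n) = m -0.19258·n.
candidate 1: (m,n)=(1,9) → π∥ = 1+9·λ ≈ 47.73324, π⊥ = 1+9·λ' ≈ -0.73324 ∈ [-1.6, -0.4) ⇒ IN Λ
candidate 2: (m,n)=(-4,-8) → π∥ = -4-8·λ ≈ -45.54066, π⊥ = -4-8·λ' ≈ -2.45934 ∉ [-1.6, -0.4) ⇒ out
candidate 3: (m,n)=(2,-3) → π∥ = 2-3·λ ≈ -13.57775, π⊥ = 2-3·λ' ≈ 2.57775 ∉ [-1.6, -0.4) ⇒ out
candidate 4: (m,n)=(1,8) → π∥ = 1+8·λ ≈ 42.54066, π⊥ = 1+8·λ' ≈ -0.54066 ∈ [-1.6, -0.4) ⇒ IN Λ
candidate 5: (m,n)=(2,-2) → π∥ = 2-2·λ ≈ -8.38516, π⊥ = 2-2·λ' ≈ 2.38516 ∉ [-1.6, -0.4) ⇒ out
candidate 6: (m,n)=(-10,-2) → π∥ = -10-2·λ ≈ -20.38516, π⊥ = -10-2·λ' ≈ -9.61484 ∉ [-1.6, -0.4) ⇒ out
candidate 7: (m,n)=(-2,2) → π∥ = -2+2·λ ≈ 8.38516, π⊥ = -2+2·λ' ≈ -2.38516 ∉ [-1.6, -0.4) ⇒ out
candidate 8: (m,n)=(0,11) → π∥ = 0+11·λ ≈ 57.11841, π⊥ = 0+11·λ' ≈ -2.11841 ∉ [-1.6, -0.4) ⇒ out

1, 4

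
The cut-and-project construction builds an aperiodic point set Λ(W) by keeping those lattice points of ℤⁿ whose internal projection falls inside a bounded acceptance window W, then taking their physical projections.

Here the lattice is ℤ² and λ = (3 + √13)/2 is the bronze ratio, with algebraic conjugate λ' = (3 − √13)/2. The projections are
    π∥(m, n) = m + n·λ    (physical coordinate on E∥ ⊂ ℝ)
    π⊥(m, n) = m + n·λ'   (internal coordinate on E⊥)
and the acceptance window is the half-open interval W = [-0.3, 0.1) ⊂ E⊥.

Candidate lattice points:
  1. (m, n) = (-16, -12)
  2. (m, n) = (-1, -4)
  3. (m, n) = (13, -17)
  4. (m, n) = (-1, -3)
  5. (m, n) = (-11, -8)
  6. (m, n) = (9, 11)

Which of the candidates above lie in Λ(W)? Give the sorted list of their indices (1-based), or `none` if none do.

4

Numerically λ ≈ 3.30278 and λ' = −1/λ ≈ -0.30278.
candidate 1: (m,n)=(-16,-12) → π∥ = -16-12·λ ≈ -55.63331, π⊥ = -16-12·λ' ≈ -12.36669 ∉ [-0.3, 0.1) ⇒ out
candidate 2: (m,n)=(-1,-4) → π∥ = -1-4·λ ≈ -14.21110, π⊥ = -1-4·λ' ≈ 0.21110 ∉ [-0.3, 0.1) ⇒ out
candidate 3: (m,n)=(13,-17) → π∥ = 13-17·λ ≈ -43.14719, π⊥ = 13-17·λ' ≈ 18.14719 ∉ [-0.3, 0.1) ⇒ out
candidate 4: (m,n)=(-1,-3) → π∥ = -1-3·λ ≈ -10.90833, π⊥ = -1-3·λ' ≈ -0.09167 ∈ [-0.3, 0.1) ⇒ IN Λ
candidate 5: (m,n)=(-11,-8) → π∥ = -11-8·λ ≈ -37.42221, π⊥ = -11-8·λ' ≈ -8.57779 ∉ [-0.3, 0.1) ⇒ out
candidate 6: (m,n)=(9,11) → π∥ = 9+11·λ ≈ 45.33053, π⊥ = 9+11·λ' ≈ 5.66947 ∉ [-0.3, 0.1) ⇒ out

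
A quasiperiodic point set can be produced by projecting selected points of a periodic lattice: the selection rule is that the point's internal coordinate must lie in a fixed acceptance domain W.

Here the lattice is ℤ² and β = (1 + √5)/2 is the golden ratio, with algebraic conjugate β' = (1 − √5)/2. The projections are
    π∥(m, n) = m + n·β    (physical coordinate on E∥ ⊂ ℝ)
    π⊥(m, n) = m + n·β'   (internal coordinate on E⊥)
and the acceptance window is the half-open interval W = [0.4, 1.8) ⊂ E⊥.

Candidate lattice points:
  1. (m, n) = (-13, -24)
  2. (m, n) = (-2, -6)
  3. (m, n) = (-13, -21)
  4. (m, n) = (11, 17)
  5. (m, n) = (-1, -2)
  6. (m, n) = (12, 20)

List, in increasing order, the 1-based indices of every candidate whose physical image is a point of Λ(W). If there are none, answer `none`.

β' = (1−√5)/2 ≈ -0.61803.
[1] lift (-13,-24): star map gives 1.83282; window check 0.4 ≤ 1.83282 < 1.8 is false → out
[2] lift (-2,-6): star map gives 1.70820; window check 0.4 ≤ 1.70820 < 1.8 is true → IN Λ
[3] lift (-13,-21): star map gives -0.02129; window check 0.4 ≤ -0.02129 < 1.8 is false → out
[4] lift (11,17): star map gives 0.49342; window check 0.4 ≤ 0.49342 < 1.8 is true → IN Λ
[5] lift (-1,-2): star map gives 0.23607; window check 0.4 ≤ 0.23607 < 1.8 is false → out
[6] lift (12,20): star map gives -0.36068; window check 0.4 ≤ -0.36068 < 1.8 is false → out

2, 4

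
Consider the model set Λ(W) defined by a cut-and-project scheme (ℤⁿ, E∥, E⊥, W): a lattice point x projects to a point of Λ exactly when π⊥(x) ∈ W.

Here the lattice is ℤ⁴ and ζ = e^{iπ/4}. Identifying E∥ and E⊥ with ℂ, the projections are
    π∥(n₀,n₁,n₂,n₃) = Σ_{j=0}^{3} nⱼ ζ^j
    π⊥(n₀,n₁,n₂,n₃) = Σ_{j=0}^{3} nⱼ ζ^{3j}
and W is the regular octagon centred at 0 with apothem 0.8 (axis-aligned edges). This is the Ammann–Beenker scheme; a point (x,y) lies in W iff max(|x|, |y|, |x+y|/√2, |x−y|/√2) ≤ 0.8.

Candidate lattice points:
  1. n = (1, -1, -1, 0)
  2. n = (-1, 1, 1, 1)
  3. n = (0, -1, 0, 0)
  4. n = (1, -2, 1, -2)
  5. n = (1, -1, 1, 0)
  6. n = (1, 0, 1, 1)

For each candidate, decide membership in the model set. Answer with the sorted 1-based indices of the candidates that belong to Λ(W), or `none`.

With ζ = e^{iπ/4} the internal vectors are ζ^0,ζ^3,ζ^6,ζ^9.
candidate 1: n = (1, -1, -1, 0) → π⊥ ≈ (+1.7071, +0.2929); max(|x|,|y|,|x±y|/√2) = 1.7071 > 0.8 ⇒ ∉ W
candidate 2: n = (-1, 1, 1, 1) → π⊥ ≈ (-1.0000, +0.4142); max(|x|,|y|,|x±y|/√2) = 1.0000 > 0.8 ⇒ ∉ W
candidate 3: n = (0, -1, 0, 0) → π⊥ ≈ (+0.7071, -0.7071); max(|x|,|y|,|x±y|/√2) = 1.0000 > 0.8 ⇒ ∉ W
candidate 4: n = (1, -2, 1, -2) → π⊥ ≈ (+1.0000, -3.8284); max(|x|,|y|,|x±y|/√2) = 3.8284 > 0.8 ⇒ ∉ W
candidate 5: n = (1, -1, 1, 0) → π⊥ ≈ (+1.7071, -1.7071); max(|x|,|y|,|x±y|/√2) = 2.4142 > 0.8 ⇒ ∉ W
candidate 6: n = (1, 0, 1, 1) → π⊥ ≈ (+1.7071, -0.2929); max(|x|,|y|,|x±y|/√2) = 1.7071 > 0.8 ⇒ ∉ W

none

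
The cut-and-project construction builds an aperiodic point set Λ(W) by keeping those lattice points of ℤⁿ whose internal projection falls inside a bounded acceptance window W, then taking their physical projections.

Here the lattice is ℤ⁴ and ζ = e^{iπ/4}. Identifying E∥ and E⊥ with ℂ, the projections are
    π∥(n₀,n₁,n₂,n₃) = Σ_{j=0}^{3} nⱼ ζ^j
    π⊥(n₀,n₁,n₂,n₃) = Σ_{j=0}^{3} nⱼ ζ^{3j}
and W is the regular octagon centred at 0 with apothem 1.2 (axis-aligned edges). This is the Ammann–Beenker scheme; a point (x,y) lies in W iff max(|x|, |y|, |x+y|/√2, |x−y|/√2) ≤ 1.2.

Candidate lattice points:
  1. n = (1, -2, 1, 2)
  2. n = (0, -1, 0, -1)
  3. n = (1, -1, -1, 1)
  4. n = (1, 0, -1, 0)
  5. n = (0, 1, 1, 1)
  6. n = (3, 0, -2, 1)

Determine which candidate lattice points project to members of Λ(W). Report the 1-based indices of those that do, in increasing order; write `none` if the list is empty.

Internal map: ζ^{3j} for j=0..3 gives (1,0), (−√2/2,√2/2), (0,−1), (√2/2,√2/2).
candidate 1: n = (1, -2, 1, 2) → π⊥ ≈ (+3.8284, -1.0000); max(|x|,|y|,|x±y|/√2) = 3.8284 > 1.2 ⇒ ∉ W
candidate 2: n = (0, -1, 0, -1) → π⊥ ≈ (+0.0000, -1.4142); max(|x|,|y|,|x±y|/√2) = 1.4142 > 1.2 ⇒ ∉ W
candidate 3: n = (1, -1, -1, 1) → π⊥ ≈ (+2.4142, +1.0000); max(|x|,|y|,|x±y|/√2) = 2.4142 > 1.2 ⇒ ∉ W
candidate 4: n = (1, 0, -1, 0) → π⊥ ≈ (+1.0000, +1.0000); max(|x|,|y|,|x±y|/√2) = 1.4142 > 1.2 ⇒ ∉ W
candidate 5: n = (0, 1, 1, 1) → π⊥ ≈ (+0.0000, +0.4142); max(|x|,|y|,|x±y|/√2) = 0.4142 ≤ 1.2 ⇒ ∈ W
candidate 6: n = (3, 0, -2, 1) → π⊥ ≈ (+3.7071, +2.7071); max(|x|,|y|,|x±y|/√2) = 4.5355 > 1.2 ⇒ ∉ W

5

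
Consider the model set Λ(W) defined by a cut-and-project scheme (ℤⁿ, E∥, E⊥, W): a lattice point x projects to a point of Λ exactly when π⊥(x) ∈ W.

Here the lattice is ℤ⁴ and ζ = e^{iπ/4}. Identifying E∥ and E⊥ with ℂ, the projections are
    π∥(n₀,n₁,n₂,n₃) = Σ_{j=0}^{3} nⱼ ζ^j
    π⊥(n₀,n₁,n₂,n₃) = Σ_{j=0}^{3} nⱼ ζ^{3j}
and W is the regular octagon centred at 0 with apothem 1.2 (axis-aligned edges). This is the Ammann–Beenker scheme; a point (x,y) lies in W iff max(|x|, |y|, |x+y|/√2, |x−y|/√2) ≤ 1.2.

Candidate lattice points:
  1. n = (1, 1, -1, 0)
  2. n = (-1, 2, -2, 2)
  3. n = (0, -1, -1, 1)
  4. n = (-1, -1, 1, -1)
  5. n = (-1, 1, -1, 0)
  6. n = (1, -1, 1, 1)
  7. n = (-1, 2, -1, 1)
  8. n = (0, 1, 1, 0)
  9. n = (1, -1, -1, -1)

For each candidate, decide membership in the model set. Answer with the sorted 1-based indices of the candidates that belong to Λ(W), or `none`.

8, 9

π⊥(n) = n₀ + n₁ζ³ + n₂ζ⁶ + n₃ζ⁹ where ζ = e^{iπ/4}.
candidate 1: n = (1, 1, -1, 0) → π⊥ ≈ (+0.29289, +1.70711); max(|x|,|y|,|x±y|/√2) = 1.70711 > 1.2 ⇒ ∉ W
candidate 2: n = (-1, 2, -2, 2) → π⊥ ≈ (-1.00000, +4.82843); max(|x|,|y|,|x±y|/√2) = 4.82843 > 1.2 ⇒ ∉ W
candidate 3: n = (0, -1, -1, 1) → π⊥ ≈ (+1.41421, +1.00000); max(|x|,|y|,|x±y|/√2) = 1.70711 > 1.2 ⇒ ∉ W
candidate 4: n = (-1, -1, 1, -1) → π⊥ ≈ (-1.00000, -2.41421); max(|x|,|y|,|x±y|/√2) = 2.41421 > 1.2 ⇒ ∉ W
candidate 5: n = (-1, 1, -1, 0) → π⊥ ≈ (-1.70711, +1.70711); max(|x|,|y|,|x±y|/√2) = 2.41421 > 1.2 ⇒ ∉ W
candidate 6: n = (1, -1, 1, 1) → π⊥ ≈ (+2.41421, -1.00000); max(|x|,|y|,|x±y|/√2) = 2.41421 > 1.2 ⇒ ∉ W
candidate 7: n = (-1, 2, -1, 1) → π⊥ ≈ (-1.70711, +3.12132); max(|x|,|y|,|x±y|/√2) = 3.41421 > 1.2 ⇒ ∉ W
candidate 8: n = (0, 1, 1, 0) → π⊥ ≈ (-0.70711, -0.29289); max(|x|,|y|,|x±y|/√2) = 0.70711 ≤ 1.2 ⇒ ∈ W
candidate 9: n = (1, -1, -1, -1) → π⊥ ≈ (+1.00000, -0.41421); max(|x|,|y|,|x±y|/√2) = 1.00000 ≤ 1.2 ⇒ ∈ W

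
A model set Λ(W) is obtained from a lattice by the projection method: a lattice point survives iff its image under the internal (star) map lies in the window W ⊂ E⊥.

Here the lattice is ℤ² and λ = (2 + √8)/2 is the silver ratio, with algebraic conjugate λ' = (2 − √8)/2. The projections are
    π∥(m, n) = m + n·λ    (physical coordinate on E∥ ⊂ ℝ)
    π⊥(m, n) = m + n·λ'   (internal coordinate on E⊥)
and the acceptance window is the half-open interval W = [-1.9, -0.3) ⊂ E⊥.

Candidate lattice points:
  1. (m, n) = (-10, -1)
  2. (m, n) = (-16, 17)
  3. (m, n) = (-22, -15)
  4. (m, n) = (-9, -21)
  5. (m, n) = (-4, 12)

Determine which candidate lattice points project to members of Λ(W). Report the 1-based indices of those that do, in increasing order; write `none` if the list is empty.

Compute λ' = (2−√8)/2 = -0.414214, so π⊥(m,n) = m -0.414214·n.
[1] lift (-10,-1): star map gives -9.585786; window check -1.9 ≤ -9.585786 < -0.3 is false → out
[2] lift (-16,17): star map gives -23.041631; window check -1.9 ≤ -23.041631 < -0.3 is false → out
[3] lift (-22,-15): star map gives -15.786797; window check -1.9 ≤ -15.786797 < -0.3 is false → out
[4] lift (-9,-21): star map gives -0.301515; window check -1.9 ≤ -0.301515 < -0.3 is true → IN Λ
[5] lift (-4,12): star map gives -8.970563; window check -1.9 ≤ -8.970563 < -0.3 is false → out

4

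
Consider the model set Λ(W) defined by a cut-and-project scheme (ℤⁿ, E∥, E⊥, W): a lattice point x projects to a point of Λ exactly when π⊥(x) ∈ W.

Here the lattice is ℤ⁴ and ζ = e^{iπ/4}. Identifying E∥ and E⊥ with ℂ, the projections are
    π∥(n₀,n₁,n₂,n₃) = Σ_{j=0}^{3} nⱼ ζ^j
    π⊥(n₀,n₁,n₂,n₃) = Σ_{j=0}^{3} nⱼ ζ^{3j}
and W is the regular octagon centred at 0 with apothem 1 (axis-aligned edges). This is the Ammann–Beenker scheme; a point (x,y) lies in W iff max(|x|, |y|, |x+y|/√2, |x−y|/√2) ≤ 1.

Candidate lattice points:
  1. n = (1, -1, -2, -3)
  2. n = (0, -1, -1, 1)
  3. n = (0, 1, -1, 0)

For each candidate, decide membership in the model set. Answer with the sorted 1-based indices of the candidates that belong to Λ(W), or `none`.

1

Internal map: ζ^{3j} for j=0..3 gives (1,0), (−√2/2,√2/2), (0,−1), (√2/2,√2/2).
#1 (1, -1, -2, -3): internal (-0.414214, -0.828427); octagon support 0.878680 vs apothem 1 → ∈ W
#2 (0, -1, -1, 1): internal (1.414214, 1.000000); octagon support 1.707107 vs apothem 1 → ∉ W
#3 (0, 1, -1, 0): internal (-0.707107, 1.707107); octagon support 1.707107 vs apothem 1 → ∉ W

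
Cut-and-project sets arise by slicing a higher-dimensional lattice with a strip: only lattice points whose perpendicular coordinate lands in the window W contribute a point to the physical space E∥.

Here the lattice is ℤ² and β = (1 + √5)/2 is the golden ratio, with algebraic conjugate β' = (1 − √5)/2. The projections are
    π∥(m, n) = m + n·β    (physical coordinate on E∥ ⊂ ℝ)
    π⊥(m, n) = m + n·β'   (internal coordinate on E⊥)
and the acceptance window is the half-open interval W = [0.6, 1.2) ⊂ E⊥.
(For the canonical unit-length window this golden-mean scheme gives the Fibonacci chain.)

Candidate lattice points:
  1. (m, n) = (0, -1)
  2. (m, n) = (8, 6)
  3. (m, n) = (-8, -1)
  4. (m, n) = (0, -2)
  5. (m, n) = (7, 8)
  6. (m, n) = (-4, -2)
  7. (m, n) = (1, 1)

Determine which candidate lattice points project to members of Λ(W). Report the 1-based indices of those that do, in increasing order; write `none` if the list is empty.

1

β' = (1−√5)/2 ≈ -0.618034.
candidate 1: (m,n)=(0,-1) → π∥ = 0-1·β ≈ -1.618034, π⊥ = 0-1·β' ≈ 0.618034 ∈ [0.6, 1.2) ⇒ IN Λ
candidate 2: (m,n)=(8,6) → π∥ = 8+6·β ≈ 17.708204, π⊥ = 8+6·β' ≈ 4.291796 ∉ [0.6, 1.2) ⇒ out
candidate 3: (m,n)=(-8,-1) → π∥ = -8-1·β ≈ -9.618034, π⊥ = -8-1·β' ≈ -7.381966 ∉ [0.6, 1.2) ⇒ out
candidate 4: (m,n)=(0,-2) → π∥ = 0-2·β ≈ -3.236068, π⊥ = 0-2·β' ≈ 1.236068 ∉ [0.6, 1.2) ⇒ out
candidate 5: (m,n)=(7,8) → π∥ = 7+8·β ≈ 19.944272, π⊥ = 7+8·β' ≈ 2.055728 ∉ [0.6, 1.2) ⇒ out
candidate 6: (m,n)=(-4,-2) → π∥ = -4-2·β ≈ -7.236068, π⊥ = -4-2·β' ≈ -2.763932 ∉ [0.6, 1.2) ⇒ out
candidate 7: (m,n)=(1,1) → π∥ = 1+1·β ≈ 2.618034, π⊥ = 1+1·β' ≈ 0.381966 ∉ [0.6, 1.2) ⇒ out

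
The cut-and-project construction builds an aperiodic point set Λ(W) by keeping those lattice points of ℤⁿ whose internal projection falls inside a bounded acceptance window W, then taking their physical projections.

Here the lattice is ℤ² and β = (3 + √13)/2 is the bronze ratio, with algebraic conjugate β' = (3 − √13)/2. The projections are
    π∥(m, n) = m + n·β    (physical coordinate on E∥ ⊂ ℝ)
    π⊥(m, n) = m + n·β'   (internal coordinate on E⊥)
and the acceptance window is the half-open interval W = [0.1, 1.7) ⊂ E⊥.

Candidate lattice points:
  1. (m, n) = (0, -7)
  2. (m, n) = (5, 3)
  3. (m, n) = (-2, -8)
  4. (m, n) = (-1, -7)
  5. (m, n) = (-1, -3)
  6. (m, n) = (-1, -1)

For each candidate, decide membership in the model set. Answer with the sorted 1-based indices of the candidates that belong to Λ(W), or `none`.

Numerically β ≈ 3.3028 and β' = −1/β ≈ -0.3028.
[1] lift (0,-7): star map gives 2.1194; window check 0.1 ≤ 2.1194 < 1.7 is false → out
[2] lift (5,3): star map gives 4.0917; window check 0.1 ≤ 4.0917 < 1.7 is false → out
[3] lift (-2,-8): star map gives 0.4222; window check 0.1 ≤ 0.4222 < 1.7 is true → IN Λ
[4] lift (-1,-7): star map gives 1.1194; window check 0.1 ≤ 1.1194 < 1.7 is true → IN Λ
[5] lift (-1,-3): star map gives -0.0917; window check 0.1 ≤ -0.0917 < 1.7 is false → out
[6] lift (-1,-1): star map gives -0.6972; window check 0.1 ≤ -0.6972 < 1.7 is false → out

3, 4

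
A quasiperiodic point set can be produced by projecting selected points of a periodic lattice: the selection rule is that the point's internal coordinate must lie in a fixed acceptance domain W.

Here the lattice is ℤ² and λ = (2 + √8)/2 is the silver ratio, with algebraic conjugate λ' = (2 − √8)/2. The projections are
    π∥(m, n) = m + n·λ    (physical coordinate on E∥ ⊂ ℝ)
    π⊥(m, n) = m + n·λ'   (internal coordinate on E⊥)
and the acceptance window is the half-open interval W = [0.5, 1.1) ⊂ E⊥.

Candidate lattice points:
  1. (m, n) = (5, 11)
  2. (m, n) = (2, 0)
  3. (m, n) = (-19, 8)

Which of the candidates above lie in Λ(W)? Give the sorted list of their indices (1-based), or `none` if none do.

λ' = (2−√8)/2 ≈ -0.414214.
#1 (5,11): internal coord 5 + (11)·λ' = +0.443651; +0.443651 ∉ [0.5, 1.1) → out
#2 (2,0): internal coord 2 + (0)·λ' = +2.000000; +2.000000 ∉ [0.5, 1.1) → out
#3 (-19,8): internal coord -19 + (8)·λ' = -22.313708; -22.313708 ∉ [0.5, 1.1) → out

none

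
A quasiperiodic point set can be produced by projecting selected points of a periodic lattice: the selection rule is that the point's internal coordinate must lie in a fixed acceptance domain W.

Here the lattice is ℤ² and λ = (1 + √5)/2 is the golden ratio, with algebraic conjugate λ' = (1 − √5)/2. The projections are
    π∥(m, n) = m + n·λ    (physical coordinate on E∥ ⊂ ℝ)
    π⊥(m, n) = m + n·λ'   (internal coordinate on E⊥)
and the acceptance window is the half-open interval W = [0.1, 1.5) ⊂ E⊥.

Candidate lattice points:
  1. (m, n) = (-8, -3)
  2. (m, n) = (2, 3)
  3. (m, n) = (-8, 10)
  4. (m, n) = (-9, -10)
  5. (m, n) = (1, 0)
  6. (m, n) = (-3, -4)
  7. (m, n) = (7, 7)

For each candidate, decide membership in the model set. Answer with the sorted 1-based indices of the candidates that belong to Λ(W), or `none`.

2, 5

λ' = (1−√5)/2 ≈ -0.618034.
[1] lift (-8,-3): star map gives -6.145898; window check 0.1 ≤ -6.145898 < 1.5 is false → out
[2] lift (2,3): star map gives 0.145898; window check 0.1 ≤ 0.145898 < 1.5 is true → IN Λ
[3] lift (-8,10): star map gives -14.180340; window check 0.1 ≤ -14.180340 < 1.5 is false → out
[4] lift (-9,-10): star map gives -2.819660; window check 0.1 ≤ -2.819660 < 1.5 is false → out
[5] lift (1,0): star map gives 1.000000; window check 0.1 ≤ 1.000000 < 1.5 is true → IN Λ
[6] lift (-3,-4): star map gives -0.527864; window check 0.1 ≤ -0.527864 < 1.5 is false → out
[7] lift (7,7): star map gives 2.673762; window check 0.1 ≤ 2.673762 < 1.5 is false → out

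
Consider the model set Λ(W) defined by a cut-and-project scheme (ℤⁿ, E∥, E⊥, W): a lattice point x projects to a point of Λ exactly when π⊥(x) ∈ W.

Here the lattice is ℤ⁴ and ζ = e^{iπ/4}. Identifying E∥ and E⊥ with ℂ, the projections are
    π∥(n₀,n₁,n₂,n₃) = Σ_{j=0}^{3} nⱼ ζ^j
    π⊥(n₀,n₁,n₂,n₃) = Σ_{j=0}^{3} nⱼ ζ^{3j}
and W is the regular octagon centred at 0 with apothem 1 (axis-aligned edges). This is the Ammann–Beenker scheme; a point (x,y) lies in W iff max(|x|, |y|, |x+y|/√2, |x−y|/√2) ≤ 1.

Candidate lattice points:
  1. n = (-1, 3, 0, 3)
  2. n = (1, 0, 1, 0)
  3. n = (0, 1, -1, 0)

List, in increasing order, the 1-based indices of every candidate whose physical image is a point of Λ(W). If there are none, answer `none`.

Internal map: ζ^{3j} for j=0..3 gives (1,0), (−√2/2,√2/2), (0,−1), (√2/2,√2/2).
candidate 1: n = (-1, 3, 0, 3) → π⊥ ≈ (-1.000000, +4.242641); max(|x|,|y|,|x±y|/√2) = 4.242641 > 1 ⇒ ∉ W
candidate 2: n = (1, 0, 1, 0) → π⊥ ≈ (+1.000000, -1.000000); max(|x|,|y|,|x±y|/√2) = 1.414214 > 1 ⇒ ∉ W
candidate 3: n = (0, 1, -1, 0) → π⊥ ≈ (-0.707107, +1.707107); max(|x|,|y|,|x±y|/√2) = 1.707107 > 1 ⇒ ∉ W

none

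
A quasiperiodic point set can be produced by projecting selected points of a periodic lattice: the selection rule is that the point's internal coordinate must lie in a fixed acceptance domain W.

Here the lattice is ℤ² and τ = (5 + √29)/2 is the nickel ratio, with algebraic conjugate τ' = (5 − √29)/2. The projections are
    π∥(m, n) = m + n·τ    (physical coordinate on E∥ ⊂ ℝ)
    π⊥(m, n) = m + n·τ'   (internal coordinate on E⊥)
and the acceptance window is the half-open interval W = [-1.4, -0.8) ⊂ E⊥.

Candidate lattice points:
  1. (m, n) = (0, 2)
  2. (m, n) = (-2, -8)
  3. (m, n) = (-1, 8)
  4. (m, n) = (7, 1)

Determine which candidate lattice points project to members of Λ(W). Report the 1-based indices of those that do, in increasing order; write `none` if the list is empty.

Numerically τ ≈ 5.192582 and τ' = −1/τ ≈ -0.192582.
[1] lift (0,2): star map gives -0.385165; window check -1.4 ≤ -0.385165 < -0.8 is false → out
[2] lift (-2,-8): star map gives -0.459341; window check -1.4 ≤ -0.459341 < -0.8 is false → out
[3] lift (-1,8): star map gives -2.540659; window check -1.4 ≤ -2.540659 < -0.8 is false → out
[4] lift (7,1): star map gives 6.807418; window check -1.4 ≤ 6.807418 < -0.8 is false → out

none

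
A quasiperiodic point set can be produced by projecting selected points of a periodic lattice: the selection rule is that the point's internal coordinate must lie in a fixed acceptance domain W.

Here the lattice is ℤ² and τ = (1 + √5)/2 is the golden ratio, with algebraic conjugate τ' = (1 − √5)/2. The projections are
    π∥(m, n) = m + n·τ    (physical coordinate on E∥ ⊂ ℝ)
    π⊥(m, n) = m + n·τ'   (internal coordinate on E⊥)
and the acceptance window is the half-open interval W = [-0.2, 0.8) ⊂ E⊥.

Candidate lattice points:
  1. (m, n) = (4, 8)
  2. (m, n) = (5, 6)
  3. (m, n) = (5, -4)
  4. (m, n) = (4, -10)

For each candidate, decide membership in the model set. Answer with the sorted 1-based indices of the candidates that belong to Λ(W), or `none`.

Compute τ' = (1−√5)/2 = -0.618034, so π⊥(m,n) = m -0.618034·n.
candidate 1: (m,n)=(4,8) → π∥ = 4+8·τ ≈ 16.944272, π⊥ = 4+8·τ' ≈ -0.944272 ∉ [-0.2, 0.8) ⇒ out
candidate 2: (m,n)=(5,6) → π∥ = 5+6·τ ≈ 14.708204, π⊥ = 5+6·τ' ≈ 1.291796 ∉ [-0.2, 0.8) ⇒ out
candidate 3: (m,n)=(5,-4) → π∥ = 5-4·τ ≈ -1.472136, π⊥ = 5-4·τ' ≈ 7.472136 ∉ [-0.2, 0.8) ⇒ out
candidate 4: (m,n)=(4,-10) → π∥ = 4-10·τ ≈ -12.180340, π⊥ = 4-10·τ' ≈ 10.180340 ∉ [-0.2, 0.8) ⇒ out

none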